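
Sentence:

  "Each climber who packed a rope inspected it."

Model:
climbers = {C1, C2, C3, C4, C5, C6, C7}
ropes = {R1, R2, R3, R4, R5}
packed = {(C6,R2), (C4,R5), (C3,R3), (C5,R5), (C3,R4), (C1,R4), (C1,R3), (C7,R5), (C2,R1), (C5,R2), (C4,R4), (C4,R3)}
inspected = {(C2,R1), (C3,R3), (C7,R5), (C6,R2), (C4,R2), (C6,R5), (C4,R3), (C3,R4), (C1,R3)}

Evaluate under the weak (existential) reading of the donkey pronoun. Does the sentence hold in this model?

"it" takes "a rope" as antecedent — a donkey pronoun bound across the clause boundary.
Weak reading: every climber c with some packed-rope has at least one packed-rope r such that inspected(c,r).
Per climber: C1:✓  C2:✓  C3:✓  C4:✓  C5:✗  C6:✓  C7:✓
C5 has no witness among its packed-ropes.

False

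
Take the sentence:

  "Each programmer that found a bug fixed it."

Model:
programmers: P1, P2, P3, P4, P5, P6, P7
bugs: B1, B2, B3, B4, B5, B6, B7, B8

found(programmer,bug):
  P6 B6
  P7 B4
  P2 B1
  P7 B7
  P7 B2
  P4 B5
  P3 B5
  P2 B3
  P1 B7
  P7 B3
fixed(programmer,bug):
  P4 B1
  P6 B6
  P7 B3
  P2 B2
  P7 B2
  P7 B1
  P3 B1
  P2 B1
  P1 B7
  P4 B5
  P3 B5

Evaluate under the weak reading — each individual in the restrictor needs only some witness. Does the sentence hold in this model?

True

"it" takes "a bug" as antecedent — a donkey pronoun bound across the clause boundary.
Weak reading: every programmer p with some found-bug has at least one found-bug b such that fixed(p,b).
Per programmer: P1:✓  P2:✓  P3:✓  P4:✓  P6:✓  P7:✓
Every programmer in the restrictor has a witness.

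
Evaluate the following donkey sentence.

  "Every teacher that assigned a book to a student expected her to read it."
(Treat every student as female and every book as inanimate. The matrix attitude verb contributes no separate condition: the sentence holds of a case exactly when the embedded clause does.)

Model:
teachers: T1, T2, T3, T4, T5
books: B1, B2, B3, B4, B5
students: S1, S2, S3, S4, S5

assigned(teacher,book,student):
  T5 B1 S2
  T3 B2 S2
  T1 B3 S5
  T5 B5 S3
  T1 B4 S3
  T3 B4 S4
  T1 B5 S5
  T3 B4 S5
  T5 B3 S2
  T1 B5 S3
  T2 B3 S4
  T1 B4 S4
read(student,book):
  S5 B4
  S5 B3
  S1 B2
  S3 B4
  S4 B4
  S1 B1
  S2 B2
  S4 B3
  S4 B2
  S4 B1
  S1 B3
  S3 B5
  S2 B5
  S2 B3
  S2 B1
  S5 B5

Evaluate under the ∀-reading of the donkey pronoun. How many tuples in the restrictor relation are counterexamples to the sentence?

0

"her" takes "a student" as antecedent and "it" takes "a book"; both are donkey pronouns co-varying with the restrictor.
Strong reading: for every (t,b,s) with assigned(t,b,s), read(s,b).
Restrictor triples: (T1,B3,S5)→read(S5,B3) ✓  (T1,B4,S3)→read(S3,B4) ✓  (T1,B4,S4)→read(S4,B4) ✓  (T1,B5,S3)→read(S3,B5) ✓  (T1,B5,S5)→read(S5,B5) ✓  (T2,B3,S4)→read(S4,B3) ✓  (T3,B2,S2)→read(S2,B2) ✓  (T3,B4,S4)→read(S4,B4) ✓  (T3,B4,S5)→read(S5,B4) ✓  (T5,B1,S2)→read(S2,B1) ✓  (T5,B3,S2)→read(S2,B3) ✓  (T5,B5,S3)→read(S3,B5) ✓
Counterexamples (restrictor triples failing the scope): 0.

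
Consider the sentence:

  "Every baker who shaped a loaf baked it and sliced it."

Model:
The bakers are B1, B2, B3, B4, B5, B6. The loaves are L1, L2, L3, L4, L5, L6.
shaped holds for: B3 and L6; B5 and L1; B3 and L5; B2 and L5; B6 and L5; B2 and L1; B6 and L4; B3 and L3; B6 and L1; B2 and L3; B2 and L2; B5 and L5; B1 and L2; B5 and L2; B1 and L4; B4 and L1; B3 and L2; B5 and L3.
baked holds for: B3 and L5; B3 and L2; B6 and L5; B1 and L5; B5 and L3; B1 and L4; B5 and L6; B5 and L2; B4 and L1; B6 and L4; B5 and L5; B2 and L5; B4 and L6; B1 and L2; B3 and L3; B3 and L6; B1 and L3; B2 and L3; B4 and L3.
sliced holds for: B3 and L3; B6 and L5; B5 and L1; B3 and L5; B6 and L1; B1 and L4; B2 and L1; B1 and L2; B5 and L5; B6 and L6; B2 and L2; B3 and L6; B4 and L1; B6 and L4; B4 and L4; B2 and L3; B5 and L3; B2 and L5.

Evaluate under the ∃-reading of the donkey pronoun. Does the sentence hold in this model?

"it" takes "a loaf" as antecedent — a donkey pronoun bound across the clause boundary.
Weak reading: every baker b with some shaped-loaf has at least one shaped-loaf l such that baked(b,l) ∧ sliced(b,l).
Per baker: B1:✓  B2:✓  B3:✓  B4:✓  B5:✓  B6:✓
Every baker in the restrictor has a witness.

True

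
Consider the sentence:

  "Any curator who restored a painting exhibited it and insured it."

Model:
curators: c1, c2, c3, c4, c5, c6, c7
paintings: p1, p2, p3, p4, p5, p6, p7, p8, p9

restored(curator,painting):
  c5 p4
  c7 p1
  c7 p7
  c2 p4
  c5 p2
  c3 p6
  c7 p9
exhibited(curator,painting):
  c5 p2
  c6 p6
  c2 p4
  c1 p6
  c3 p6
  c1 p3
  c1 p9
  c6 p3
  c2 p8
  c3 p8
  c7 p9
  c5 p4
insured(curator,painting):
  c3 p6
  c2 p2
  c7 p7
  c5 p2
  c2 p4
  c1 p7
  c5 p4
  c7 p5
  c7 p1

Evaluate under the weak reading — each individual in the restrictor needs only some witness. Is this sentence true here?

"it" takes "a painting" as antecedent — a donkey pronoun bound across the clause boundary.
Weak reading: every curator c with some restored-painting has at least one restored-painting p such that exhibited(c,p) ∧ insured(c,p).
Per curator: c2:✓  c3:✓  c5:✓  c7:✗
c7 has no witness among its restored-paintings.

False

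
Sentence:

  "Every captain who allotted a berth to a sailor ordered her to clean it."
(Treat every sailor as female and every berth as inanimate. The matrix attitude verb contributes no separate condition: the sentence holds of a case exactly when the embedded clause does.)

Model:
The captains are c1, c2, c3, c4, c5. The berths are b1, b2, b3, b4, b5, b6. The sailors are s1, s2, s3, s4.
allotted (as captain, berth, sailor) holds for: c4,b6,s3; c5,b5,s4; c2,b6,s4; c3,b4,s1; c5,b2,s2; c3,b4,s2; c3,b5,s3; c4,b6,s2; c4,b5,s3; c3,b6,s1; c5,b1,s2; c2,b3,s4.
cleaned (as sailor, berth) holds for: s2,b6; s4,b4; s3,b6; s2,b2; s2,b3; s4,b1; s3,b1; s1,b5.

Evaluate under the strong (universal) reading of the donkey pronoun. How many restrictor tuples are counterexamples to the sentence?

"her" takes "a sailor" as antecedent and "it" takes "a berth"; both are donkey pronouns co-varying with the restrictor.
Strong reading: for every (c,b,s) with allotted(c,b,s), cleaned(s,b).
Restrictor triples: (c2,b3,s4)→cleaned(s4,b3) ✗  (c2,b6,s4)→cleaned(s4,b6) ✗  (c3,b4,s1)→cleaned(s1,b4) ✗  (c3,b4,s2)→cleaned(s2,b4) ✗  (c3,b5,s3)→cleaned(s3,b5) ✗  (c3,b6,s1)→cleaned(s1,b6) ✗  (c4,b5,s3)→cleaned(s3,b5) ✗  (c4,b6,s2)→cleaned(s2,b6) ✓  (c4,b6,s3)→cleaned(s3,b6) ✓  (c5,b1,s2)→cleaned(s2,b1) ✗  (c5,b2,s2)→cleaned(s2,b2) ✓  (c5,b5,s4)→cleaned(s4,b5) ✗
Counterexamples (restrictor triples failing the scope): 9.

9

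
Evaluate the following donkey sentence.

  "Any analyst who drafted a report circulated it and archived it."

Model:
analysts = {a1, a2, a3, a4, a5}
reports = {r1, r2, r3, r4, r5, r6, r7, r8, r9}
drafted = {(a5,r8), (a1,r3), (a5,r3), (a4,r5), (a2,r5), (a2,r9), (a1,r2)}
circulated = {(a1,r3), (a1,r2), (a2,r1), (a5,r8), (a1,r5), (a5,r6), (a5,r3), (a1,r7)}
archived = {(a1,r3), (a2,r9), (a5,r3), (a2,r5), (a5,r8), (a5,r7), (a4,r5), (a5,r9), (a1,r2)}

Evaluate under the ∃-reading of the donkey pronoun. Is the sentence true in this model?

"it" takes "a report" as antecedent — a donkey pronoun bound across the clause boundary.
Weak reading: every analyst a with some drafted-report has at least one drafted-report r such that circulated(a,r) ∧ archived(a,r).
Per analyst: a1:✓  a2:✗  a4:✗  a5:✓
a2 has no witness among its drafted-reports.

False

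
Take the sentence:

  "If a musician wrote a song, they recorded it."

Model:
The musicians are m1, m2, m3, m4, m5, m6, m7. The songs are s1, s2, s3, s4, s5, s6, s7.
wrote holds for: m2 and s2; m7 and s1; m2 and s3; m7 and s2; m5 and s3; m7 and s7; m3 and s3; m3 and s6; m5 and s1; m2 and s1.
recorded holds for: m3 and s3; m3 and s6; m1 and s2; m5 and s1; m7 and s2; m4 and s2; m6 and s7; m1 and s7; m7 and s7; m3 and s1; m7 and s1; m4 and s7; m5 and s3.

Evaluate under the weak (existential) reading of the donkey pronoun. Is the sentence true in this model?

"it" takes "a song" as antecedent — a donkey pronoun bound across the clause boundary.
Weak reading: every musician m with some wrote-song has at least one wrote-song s such that recorded(m,s).
Per musician: m2:✗  m3:✓  m5:✓  m7:✓
m2 has no witness among its wrote-songs.

False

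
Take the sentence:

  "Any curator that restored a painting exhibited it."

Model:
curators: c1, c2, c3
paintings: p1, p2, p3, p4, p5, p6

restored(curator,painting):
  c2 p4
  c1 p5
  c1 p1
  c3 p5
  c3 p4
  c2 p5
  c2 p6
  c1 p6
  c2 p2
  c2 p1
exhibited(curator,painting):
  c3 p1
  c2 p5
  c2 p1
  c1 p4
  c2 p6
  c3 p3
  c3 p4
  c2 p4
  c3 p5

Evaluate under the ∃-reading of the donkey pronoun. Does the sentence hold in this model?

"it" takes "a painting" as antecedent — a donkey pronoun bound across the clause boundary.
Weak reading: every curator c with some restored-painting has at least one restored-painting p such that exhibited(c,p).
Per curator: c1:✗  c2:✓  c3:✓
c1 has no witness among its restored-paintings.

False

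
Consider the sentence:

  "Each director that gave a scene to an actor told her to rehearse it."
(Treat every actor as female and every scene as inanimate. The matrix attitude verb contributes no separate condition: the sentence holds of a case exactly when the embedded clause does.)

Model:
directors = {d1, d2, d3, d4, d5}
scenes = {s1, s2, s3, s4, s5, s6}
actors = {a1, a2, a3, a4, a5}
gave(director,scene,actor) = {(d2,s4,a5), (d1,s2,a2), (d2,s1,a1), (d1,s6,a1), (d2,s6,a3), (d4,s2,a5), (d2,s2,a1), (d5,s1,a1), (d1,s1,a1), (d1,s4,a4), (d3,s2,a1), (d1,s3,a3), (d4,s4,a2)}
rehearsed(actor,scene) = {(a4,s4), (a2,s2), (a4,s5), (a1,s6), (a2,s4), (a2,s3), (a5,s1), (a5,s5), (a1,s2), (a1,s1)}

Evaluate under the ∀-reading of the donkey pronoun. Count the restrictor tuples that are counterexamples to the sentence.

"her" takes "an actor" as antecedent and "it" takes "a scene"; both are donkey pronouns co-varying with the restrictor.
Strong reading: for every (d,s,a) with gave(d,s,a), rehearsed(a,s).
Restrictor triples: (d1,s1,a1)→rehearsed(a1,s1) ✓  (d1,s2,a2)→rehearsed(a2,s2) ✓  (d1,s3,a3)→rehearsed(a3,s3) ✗  (d1,s4,a4)→rehearsed(a4,s4) ✓  (d1,s6,a1)→rehearsed(a1,s6) ✓  (d2,s1,a1)→rehearsed(a1,s1) ✓  (d2,s2,a1)→rehearsed(a1,s2) ✓  (d2,s4,a5)→rehearsed(a5,s4) ✗  (d2,s6,a3)→rehearsed(a3,s6) ✗  (d3,s2,a1)→rehearsed(a1,s2) ✓  (d4,s2,a5)→rehearsed(a5,s2) ✗  (d4,s4,a2)→rehearsed(a2,s4) ✓  (d5,s1,a1)→rehearsed(a1,s1) ✓
Counterexamples (restrictor triples failing the scope): 4.

4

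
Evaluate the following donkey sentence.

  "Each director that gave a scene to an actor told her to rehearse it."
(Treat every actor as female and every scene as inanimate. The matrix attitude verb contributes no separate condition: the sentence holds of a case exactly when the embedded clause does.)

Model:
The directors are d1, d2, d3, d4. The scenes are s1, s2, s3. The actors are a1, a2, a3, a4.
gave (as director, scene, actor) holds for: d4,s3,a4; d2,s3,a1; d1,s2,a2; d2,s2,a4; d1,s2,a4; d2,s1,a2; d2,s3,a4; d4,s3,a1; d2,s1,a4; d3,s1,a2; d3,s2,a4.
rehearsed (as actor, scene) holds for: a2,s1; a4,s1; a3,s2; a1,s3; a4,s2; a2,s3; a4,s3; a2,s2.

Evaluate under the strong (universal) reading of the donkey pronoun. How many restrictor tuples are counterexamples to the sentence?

0

"her" takes "an actor" as antecedent and "it" takes "a scene"; both are donkey pronouns co-varying with the restrictor.
Strong reading: for every (d,s,a) with gave(d,s,a), rehearsed(a,s).
Restrictor triples: (d1,s2,a2)→rehearsed(a2,s2) ✓  (d1,s2,a4)→rehearsed(a4,s2) ✓  (d2,s1,a2)→rehearsed(a2,s1) ✓  (d2,s1,a4)→rehearsed(a4,s1) ✓  (d2,s2,a4)→rehearsed(a4,s2) ✓  (d2,s3,a1)→rehearsed(a1,s3) ✓  (d2,s3,a4)→rehearsed(a4,s3) ✓  (d3,s1,a2)→rehearsed(a2,s1) ✓  (d3,s2,a4)→rehearsed(a4,s2) ✓  (d4,s3,a1)→rehearsed(a1,s3) ✓  (d4,s3,a4)→rehearsed(a4,s3) ✓
Counterexamples (restrictor triples failing the scope): 0.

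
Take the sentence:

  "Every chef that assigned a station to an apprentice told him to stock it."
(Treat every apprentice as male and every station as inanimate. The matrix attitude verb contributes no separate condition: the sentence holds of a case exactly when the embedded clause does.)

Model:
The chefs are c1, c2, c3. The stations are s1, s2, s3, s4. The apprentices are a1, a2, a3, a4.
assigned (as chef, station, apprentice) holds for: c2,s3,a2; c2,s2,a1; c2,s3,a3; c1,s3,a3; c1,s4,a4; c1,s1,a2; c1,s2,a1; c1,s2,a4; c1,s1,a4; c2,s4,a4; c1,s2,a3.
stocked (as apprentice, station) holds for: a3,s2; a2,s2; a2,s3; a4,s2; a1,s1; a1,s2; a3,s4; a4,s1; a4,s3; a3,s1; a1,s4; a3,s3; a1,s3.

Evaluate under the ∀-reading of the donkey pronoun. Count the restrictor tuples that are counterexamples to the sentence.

3

"him" takes "an apprentice" as antecedent and "it" takes "a station"; both are donkey pronouns co-varying with the restrictor.
Strong reading: for every (c,s,a) with assigned(c,s,a), stocked(a,s).
Restrictor triples: (c1,s1,a2)→stocked(a2,s1) ✗  (c1,s1,a4)→stocked(a4,s1) ✓  (c1,s2,a1)→stocked(a1,s2) ✓  (c1,s2,a3)→stocked(a3,s2) ✓  (c1,s2,a4)→stocked(a4,s2) ✓  (c1,s3,a3)→stocked(a3,s3) ✓  (c1,s4,a4)→stocked(a4,s4) ✗  (c2,s2,a1)→stocked(a1,s2) ✓  (c2,s3,a2)→stocked(a2,s3) ✓  (c2,s3,a3)→stocked(a3,s3) ✓  (c2,s4,a4)→stocked(a4,s4) ✗
Counterexamples (restrictor triples failing the scope): 3.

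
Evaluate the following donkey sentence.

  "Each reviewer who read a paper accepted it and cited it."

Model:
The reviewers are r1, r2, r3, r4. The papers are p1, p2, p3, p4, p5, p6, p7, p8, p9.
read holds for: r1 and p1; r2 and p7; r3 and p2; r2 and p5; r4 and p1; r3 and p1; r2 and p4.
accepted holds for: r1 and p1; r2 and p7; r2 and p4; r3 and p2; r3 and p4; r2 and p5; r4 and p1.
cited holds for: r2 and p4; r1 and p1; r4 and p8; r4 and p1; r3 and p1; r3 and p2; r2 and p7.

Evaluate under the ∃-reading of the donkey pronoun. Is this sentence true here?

"it" takes "a paper" as antecedent — a donkey pronoun bound across the clause boundary.
Weak reading: every reviewer r with some read-paper has at least one read-paper p such that accepted(r,p) ∧ cited(r,p).
Per reviewer: r1:✓  r2:✓  r3:✓  r4:✓
Every reviewer in the restrictor has a witness.

True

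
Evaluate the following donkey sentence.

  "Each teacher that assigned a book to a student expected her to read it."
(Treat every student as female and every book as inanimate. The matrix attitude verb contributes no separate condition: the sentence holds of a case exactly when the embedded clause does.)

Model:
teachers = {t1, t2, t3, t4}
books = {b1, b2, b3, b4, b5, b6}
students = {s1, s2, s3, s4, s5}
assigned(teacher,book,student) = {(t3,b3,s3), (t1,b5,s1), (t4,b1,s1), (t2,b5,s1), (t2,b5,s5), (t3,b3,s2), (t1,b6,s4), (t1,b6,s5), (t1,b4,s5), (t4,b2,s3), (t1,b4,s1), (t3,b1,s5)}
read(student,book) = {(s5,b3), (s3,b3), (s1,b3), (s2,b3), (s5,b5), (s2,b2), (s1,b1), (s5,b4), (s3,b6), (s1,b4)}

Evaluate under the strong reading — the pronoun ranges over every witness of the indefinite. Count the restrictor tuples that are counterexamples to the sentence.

6

"her" takes "a student" as antecedent and "it" takes "a book"; both are donkey pronouns co-varying with the restrictor.
Strong reading: for every (t,b,s) with assigned(t,b,s), read(s,b).
Restrictor triples: (t1,b4,s1)→read(s1,b4) ✓  (t1,b4,s5)→read(s5,b4) ✓  (t1,b5,s1)→read(s1,b5) ✗  (t1,b6,s4)→read(s4,b6) ✗  (t1,b6,s5)→read(s5,b6) ✗  (t2,b5,s1)→read(s1,b5) ✗  (t2,b5,s5)→read(s5,b5) ✓  (t3,b1,s5)→read(s5,b1) ✗  (t3,b3,s2)→read(s2,b3) ✓  (t3,b3,s3)→read(s3,b3) ✓  (t4,b1,s1)→read(s1,b1) ✓  (t4,b2,s3)→read(s3,b2) ✗
Counterexamples (restrictor triples failing the scope): 6.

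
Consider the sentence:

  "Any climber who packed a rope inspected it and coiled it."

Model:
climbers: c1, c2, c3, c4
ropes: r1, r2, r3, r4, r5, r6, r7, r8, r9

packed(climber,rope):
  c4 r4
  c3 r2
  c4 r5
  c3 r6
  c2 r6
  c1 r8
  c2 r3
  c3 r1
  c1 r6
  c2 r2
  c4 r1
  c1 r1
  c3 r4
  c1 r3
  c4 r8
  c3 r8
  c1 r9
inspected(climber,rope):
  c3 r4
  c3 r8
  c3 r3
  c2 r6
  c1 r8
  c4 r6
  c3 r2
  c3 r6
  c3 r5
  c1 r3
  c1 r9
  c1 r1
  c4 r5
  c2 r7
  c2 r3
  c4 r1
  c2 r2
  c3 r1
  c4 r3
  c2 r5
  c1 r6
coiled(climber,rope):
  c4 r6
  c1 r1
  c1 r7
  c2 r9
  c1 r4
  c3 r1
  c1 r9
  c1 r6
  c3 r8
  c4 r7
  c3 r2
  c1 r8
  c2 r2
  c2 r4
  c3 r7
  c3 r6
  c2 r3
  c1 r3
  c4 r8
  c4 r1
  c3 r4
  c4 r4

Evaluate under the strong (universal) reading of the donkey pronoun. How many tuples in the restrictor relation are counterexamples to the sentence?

4

"it" takes "a rope" as antecedent — a donkey pronoun bound across the clause boundary.
Strong reading: for every (c,r) with packed(c,r), inspected(c,r) ∧ coiled(c,r).
Restrictor pairs: (c1,r1) ✓  (c1,r3) ✓  (c1,r6) ✓  (c1,r8) ✓  (c1,r9) ✓  (c2,r2) ✓  (c2,r3) ✓  (c2,r6) ✗  (c3,r1) ✓  (c3,r2) ✓  (c3,r4) ✓  (c3,r6) ✓  (c3,r8) ✓  (c4,r1) ✓  (c4,r4) ✗  (c4,r5) ✗  (c4,r8) ✗
Counterexamples (restrictor pairs failing the scope): 4.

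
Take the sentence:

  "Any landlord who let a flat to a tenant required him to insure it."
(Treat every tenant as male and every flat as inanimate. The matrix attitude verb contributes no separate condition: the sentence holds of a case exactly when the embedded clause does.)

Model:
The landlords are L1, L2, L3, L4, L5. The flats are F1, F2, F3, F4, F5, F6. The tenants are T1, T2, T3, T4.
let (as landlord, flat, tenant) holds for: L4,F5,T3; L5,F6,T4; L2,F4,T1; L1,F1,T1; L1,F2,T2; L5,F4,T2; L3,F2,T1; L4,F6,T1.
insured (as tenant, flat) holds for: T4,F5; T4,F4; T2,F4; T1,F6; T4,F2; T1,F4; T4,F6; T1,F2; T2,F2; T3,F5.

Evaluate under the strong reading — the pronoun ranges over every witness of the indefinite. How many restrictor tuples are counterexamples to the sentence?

1

"him" takes "a tenant" as antecedent and "it" takes "a flat"; both are donkey pronouns co-varying with the restrictor.
Strong reading: for every (l,f,t) with let(l,f,t), insured(t,f).
Restrictor triples: (L1,F1,T1)→insured(T1,F1) ✗  (L1,F2,T2)→insured(T2,F2) ✓  (L2,F4,T1)→insured(T1,F4) ✓  (L3,F2,T1)→insured(T1,F2) ✓  (L4,F5,T3)→insured(T3,F5) ✓  (L4,F6,T1)→insured(T1,F6) ✓  (L5,F4,T2)→insured(T2,F4) ✓  (L5,F6,T4)→insured(T4,F6) ✓
Counterexamples (restrictor triples failing the scope): 1.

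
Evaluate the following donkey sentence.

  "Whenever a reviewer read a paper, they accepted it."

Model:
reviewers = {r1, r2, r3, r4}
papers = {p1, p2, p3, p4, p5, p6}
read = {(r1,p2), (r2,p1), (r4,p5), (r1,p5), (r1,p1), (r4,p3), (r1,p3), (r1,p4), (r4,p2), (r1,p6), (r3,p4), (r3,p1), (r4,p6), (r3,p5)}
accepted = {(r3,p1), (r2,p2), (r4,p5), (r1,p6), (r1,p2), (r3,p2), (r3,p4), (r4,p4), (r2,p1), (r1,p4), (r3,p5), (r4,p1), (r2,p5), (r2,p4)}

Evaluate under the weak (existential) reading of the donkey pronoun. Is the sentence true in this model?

"it" takes "a paper" as antecedent — a donkey pronoun bound across the clause boundary.
Weak reading: every reviewer r with some read-paper has at least one read-paper p such that accepted(r,p).
Per reviewer: r1:✓  r2:✓  r3:✓  r4:✓
Every reviewer in the restrictor has a witness.

True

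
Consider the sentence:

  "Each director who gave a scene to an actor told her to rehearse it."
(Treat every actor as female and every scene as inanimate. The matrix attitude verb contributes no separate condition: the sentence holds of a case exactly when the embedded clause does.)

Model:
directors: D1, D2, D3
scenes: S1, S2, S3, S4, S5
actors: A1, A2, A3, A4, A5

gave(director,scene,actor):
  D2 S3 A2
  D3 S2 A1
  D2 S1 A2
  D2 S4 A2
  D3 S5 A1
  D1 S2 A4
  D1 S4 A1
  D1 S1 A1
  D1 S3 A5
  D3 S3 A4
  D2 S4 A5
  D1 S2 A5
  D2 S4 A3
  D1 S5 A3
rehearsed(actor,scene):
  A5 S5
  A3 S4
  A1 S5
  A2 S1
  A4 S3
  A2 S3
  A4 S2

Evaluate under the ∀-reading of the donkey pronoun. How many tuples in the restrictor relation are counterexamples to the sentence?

"her" takes "an actor" as antecedent and "it" takes "a scene"; both are donkey pronouns co-varying with the restrictor.
Strong reading: for every (d,s,a) with gave(d,s,a), rehearsed(a,s).
Restrictor triples: (D1,S1,A1)→rehearsed(A1,S1) ✗  (D1,S2,A4)→rehearsed(A4,S2) ✓  (D1,S2,A5)→rehearsed(A5,S2) ✗  (D1,S3,A5)→rehearsed(A5,S3) ✗  (D1,S4,A1)→rehearsed(A1,S4) ✗  (D1,S5,A3)→rehearsed(A3,S5) ✗  (D2,S1,A2)→rehearsed(A2,S1) ✓  (D2,S3,A2)→rehearsed(A2,S3) ✓  (D2,S4,A2)→rehearsed(A2,S4) ✗  (D2,S4,A3)→rehearsed(A3,S4) ✓  (D2,S4,A5)→rehearsed(A5,S4) ✗  (D3,S2,A1)→rehearsed(A1,S2) ✗  (D3,S3,A4)→rehearsed(A4,S3) ✓  (D3,S5,A1)→rehearsed(A1,S5) ✓
Counterexamples (restrictor triples failing the scope): 8.

8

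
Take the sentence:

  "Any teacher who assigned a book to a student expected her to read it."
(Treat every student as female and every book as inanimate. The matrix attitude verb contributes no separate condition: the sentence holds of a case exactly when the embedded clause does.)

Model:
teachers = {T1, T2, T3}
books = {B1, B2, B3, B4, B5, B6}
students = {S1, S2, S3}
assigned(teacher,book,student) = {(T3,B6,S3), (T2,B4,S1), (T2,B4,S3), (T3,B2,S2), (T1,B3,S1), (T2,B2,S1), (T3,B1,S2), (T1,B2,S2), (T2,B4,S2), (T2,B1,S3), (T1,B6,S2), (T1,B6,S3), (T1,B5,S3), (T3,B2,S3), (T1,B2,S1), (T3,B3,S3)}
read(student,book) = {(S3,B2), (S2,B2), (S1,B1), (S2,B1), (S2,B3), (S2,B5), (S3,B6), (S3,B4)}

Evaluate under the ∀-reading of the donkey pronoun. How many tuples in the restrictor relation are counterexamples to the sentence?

9

"her" takes "a student" as antecedent and "it" takes "a book"; both are donkey pronouns co-varying with the restrictor.
Strong reading: for every (t,b,s) with assigned(t,b,s), read(s,b).
Restrictor triples: (T1,B2,S1)→read(S1,B2) ✗  (T1,B2,S2)→read(S2,B2) ✓  (T1,B3,S1)→read(S1,B3) ✗  (T1,B5,S3)→read(S3,B5) ✗  (T1,B6,S2)→read(S2,B6) ✗  (T1,B6,S3)→read(S3,B6) ✓  (T2,B1,S3)→read(S3,B1) ✗  (T2,B2,S1)→read(S1,B2) ✗  (T2,B4,S1)→read(S1,B4) ✗  (T2,B4,S2)→read(S2,B4) ✗  (T2,B4,S3)→read(S3,B4) ✓  (T3,B1,S2)→read(S2,B1) ✓  (T3,B2,S2)→read(S2,B2) ✓  (T3,B2,S3)→read(S3,B2) ✓  (T3,B3,S3)→read(S3,B3) ✗  (T3,B6,S3)→read(S3,B6) ✓
Counterexamples (restrictor triples failing the scope): 9.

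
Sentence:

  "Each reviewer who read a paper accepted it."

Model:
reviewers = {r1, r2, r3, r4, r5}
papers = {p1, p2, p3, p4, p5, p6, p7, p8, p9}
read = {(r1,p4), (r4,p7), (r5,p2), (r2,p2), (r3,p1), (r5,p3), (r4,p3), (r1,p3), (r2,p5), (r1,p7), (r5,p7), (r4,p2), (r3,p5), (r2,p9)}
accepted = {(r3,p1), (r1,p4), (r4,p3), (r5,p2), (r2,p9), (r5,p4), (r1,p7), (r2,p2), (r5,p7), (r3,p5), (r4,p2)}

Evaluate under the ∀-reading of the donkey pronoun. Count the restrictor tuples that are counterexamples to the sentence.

4

"it" takes "a paper" as antecedent — a donkey pronoun bound across the clause boundary.
Strong reading: for every (r,p) with read(r,p), accepted(r,p).
Restrictor pairs: (r1,p3) ✗  (r1,p4) ✓  (r1,p7) ✓  (r2,p2) ✓  (r2,p5) ✗  (r2,p9) ✓  (r3,p1) ✓  (r3,p5) ✓  (r4,p2) ✓  (r4,p3) ✓  (r4,p7) ✗  (r5,p2) ✓  (r5,p3) ✗  (r5,p7) ✓
Counterexamples (restrictor pairs failing the scope): 4.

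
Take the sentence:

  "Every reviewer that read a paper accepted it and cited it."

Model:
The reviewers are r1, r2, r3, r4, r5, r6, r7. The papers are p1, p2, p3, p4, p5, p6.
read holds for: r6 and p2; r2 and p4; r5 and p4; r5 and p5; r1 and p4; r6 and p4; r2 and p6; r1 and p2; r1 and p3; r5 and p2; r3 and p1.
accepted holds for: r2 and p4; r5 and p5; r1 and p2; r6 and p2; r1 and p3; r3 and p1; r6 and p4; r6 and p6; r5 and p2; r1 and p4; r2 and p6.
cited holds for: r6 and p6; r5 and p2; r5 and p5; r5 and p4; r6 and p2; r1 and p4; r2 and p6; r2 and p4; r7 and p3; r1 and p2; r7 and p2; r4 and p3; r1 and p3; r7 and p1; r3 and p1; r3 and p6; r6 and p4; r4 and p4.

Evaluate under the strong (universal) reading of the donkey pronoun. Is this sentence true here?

"it" takes "a paper" as antecedent — a donkey pronoun bound across the clause boundary.
Strong reading: for every (r,p) with read(r,p), accepted(r,p) ∧ cited(r,p).
Restrictor pairs: (r1,p2) ✓  (r1,p3) ✓  (r1,p4) ✓  (r2,p4) ✓  (r2,p6) ✓  (r3,p1) ✓  (r5,p2) ✓  (r5,p4) ✗  (r5,p5) ✓  (r6,p2) ✓  (r6,p4) ✓
Counterexample: (r5,p4) is in read but fails the scope.

False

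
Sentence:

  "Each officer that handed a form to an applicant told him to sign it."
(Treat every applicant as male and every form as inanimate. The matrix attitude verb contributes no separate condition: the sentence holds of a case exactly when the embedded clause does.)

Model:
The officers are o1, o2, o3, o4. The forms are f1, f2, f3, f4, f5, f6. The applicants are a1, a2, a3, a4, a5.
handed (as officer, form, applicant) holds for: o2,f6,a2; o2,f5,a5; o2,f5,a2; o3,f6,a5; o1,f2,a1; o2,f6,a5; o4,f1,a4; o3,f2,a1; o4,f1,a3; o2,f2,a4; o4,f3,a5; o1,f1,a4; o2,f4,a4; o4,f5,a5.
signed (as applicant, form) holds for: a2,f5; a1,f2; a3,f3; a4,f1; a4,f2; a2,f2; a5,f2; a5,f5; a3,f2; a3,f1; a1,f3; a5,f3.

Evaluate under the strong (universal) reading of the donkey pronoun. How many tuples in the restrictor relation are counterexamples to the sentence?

"him" takes "an applicant" as antecedent and "it" takes "a form"; both are donkey pronouns co-varying with the restrictor.
Strong reading: for every (o,f,a) with handed(o,f,a), signed(a,f).
Restrictor triples: (o1,f1,a4)→signed(a4,f1) ✓  (o1,f2,a1)→signed(a1,f2) ✓  (o2,f2,a4)→signed(a4,f2) ✓  (o2,f4,a4)→signed(a4,f4) ✗  (o2,f5,a2)→signed(a2,f5) ✓  (o2,f5,a5)→signed(a5,f5) ✓  (o2,f6,a2)→signed(a2,f6) ✗  (o2,f6,a5)→signed(a5,f6) ✗  (o3,f2,a1)→signed(a1,f2) ✓  (o3,f6,a5)→signed(a5,f6) ✗  (o4,f1,a3)→signed(a3,f1) ✓  (o4,f1,a4)→signed(a4,f1) ✓  (o4,f3,a5)→signed(a5,f3) ✓  (o4,f5,a5)→signed(a5,f5) ✓
Counterexamples (restrictor triples failing the scope): 4.

4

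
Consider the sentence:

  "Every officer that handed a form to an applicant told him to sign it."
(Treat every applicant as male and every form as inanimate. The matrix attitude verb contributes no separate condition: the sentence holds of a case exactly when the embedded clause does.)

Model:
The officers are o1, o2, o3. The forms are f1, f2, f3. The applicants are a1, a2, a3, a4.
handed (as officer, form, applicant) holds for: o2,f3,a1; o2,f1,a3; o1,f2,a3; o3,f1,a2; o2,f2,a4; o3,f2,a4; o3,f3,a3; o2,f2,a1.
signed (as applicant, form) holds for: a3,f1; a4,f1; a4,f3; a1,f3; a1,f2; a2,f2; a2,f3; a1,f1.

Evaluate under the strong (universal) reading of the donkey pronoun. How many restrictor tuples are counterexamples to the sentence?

"him" takes "an applicant" as antecedent and "it" takes "a form"; both are donkey pronouns co-varying with the restrictor.
Strong reading: for every (o,f,a) with handed(o,f,a), signed(a,f).
Restrictor triples: (o1,f2,a3)→signed(a3,f2) ✗  (o2,f1,a3)→signed(a3,f1) ✓  (o2,f2,a1)→signed(a1,f2) ✓  (o2,f2,a4)→signed(a4,f2) ✗  (o2,f3,a1)→signed(a1,f3) ✓  (o3,f1,a2)→signed(a2,f1) ✗  (o3,f2,a4)→signed(a4,f2) ✗  (o3,f3,a3)→signed(a3,f3) ✗
Counterexamples (restrictor triples failing the scope): 5.

5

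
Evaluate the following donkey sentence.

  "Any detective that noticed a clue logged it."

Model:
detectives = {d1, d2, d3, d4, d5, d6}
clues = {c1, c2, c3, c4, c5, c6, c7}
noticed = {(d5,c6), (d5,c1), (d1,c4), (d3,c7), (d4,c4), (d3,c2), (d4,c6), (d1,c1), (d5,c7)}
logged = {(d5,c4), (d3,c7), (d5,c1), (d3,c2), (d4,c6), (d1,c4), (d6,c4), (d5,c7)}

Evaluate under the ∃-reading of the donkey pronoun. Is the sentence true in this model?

True

"it" takes "a clue" as antecedent — a donkey pronoun bound across the clause boundary.
Weak reading: every detective d with some noticed-clue has at least one noticed-clue c such that logged(d,c).
Per detective: d1:✓  d3:✓  d4:✓  d5:✓
Every detective in the restrictor has a witness.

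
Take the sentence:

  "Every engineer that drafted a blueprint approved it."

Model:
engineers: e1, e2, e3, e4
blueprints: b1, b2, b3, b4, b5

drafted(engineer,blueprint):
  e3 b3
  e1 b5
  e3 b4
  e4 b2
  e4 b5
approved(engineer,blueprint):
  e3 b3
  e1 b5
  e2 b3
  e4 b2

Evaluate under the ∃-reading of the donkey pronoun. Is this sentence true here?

True

"it" takes "a blueprint" as antecedent — a donkey pronoun bound across the clause boundary.
Weak reading: every engineer e with some drafted-blueprint has at least one drafted-blueprint b such that approved(e,b).
Per engineer: e1:✓  e3:✓  e4:✓
Every engineer in the restrictor has a witness.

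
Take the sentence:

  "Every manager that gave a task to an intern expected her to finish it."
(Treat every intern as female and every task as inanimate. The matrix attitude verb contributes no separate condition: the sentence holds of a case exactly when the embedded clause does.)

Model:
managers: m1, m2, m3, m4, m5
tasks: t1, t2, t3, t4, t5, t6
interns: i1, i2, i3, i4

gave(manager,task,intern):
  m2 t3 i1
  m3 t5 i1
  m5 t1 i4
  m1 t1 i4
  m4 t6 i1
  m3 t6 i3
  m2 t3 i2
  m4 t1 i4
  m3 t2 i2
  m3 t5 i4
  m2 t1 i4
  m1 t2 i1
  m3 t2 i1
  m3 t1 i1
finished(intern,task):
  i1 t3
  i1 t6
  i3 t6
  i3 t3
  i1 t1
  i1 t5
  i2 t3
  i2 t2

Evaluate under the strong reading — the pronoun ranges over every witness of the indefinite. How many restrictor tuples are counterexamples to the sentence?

"her" takes "an intern" as antecedent and "it" takes "a task"; both are donkey pronouns co-varying with the restrictor.
Strong reading: for every (m,t,i) with gave(m,t,i), finished(i,t).
Restrictor triples: (m1,t1,i4)→finished(i4,t1) ✗  (m1,t2,i1)→finished(i1,t2) ✗  (m2,t1,i4)→finished(i4,t1) ✗  (m2,t3,i1)→finished(i1,t3) ✓  (m2,t3,i2)→finished(i2,t3) ✓  (m3,t1,i1)→finished(i1,t1) ✓  (m3,t2,i1)→finished(i1,t2) ✗  (m3,t2,i2)→finished(i2,t2) ✓  (m3,t5,i1)→finished(i1,t5) ✓  (m3,t5,i4)→finished(i4,t5) ✗  (m3,t6,i3)→finished(i3,t6) ✓  (m4,t1,i4)→finished(i4,t1) ✗  (m4,t6,i1)→finished(i1,t6) ✓  (m5,t1,i4)→finished(i4,t1) ✗
Counterexamples (restrictor triples failing the scope): 7.

7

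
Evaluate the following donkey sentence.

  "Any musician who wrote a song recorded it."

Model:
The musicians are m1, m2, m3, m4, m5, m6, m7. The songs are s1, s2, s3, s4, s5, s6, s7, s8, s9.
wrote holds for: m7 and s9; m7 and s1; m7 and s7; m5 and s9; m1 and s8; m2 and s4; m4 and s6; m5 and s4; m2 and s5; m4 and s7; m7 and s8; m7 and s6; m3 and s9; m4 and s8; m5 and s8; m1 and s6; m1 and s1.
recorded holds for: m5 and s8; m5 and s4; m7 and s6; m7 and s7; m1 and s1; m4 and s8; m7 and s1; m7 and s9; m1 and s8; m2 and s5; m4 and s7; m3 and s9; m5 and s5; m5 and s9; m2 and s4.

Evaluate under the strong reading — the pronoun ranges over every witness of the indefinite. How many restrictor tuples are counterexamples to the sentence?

"it" takes "a song" as antecedent — a donkey pronoun bound across the clause boundary.
Strong reading: for every (m,s) with wrote(m,s), recorded(m,s).
Restrictor pairs: (m1,s1) ✓  (m1,s6) ✗  (m1,s8) ✓  (m2,s4) ✓  (m2,s5) ✓  (m3,s9) ✓  (m4,s6) ✗  (m4,s7) ✓  (m4,s8) ✓  (m5,s4) ✓  (m5,s8) ✓  (m5,s9) ✓  (m7,s1) ✓  (m7,s6) ✓  (m7,s7) ✓  (m7,s8) ✗  (m7,s9) ✓
Counterexamples (restrictor pairs failing the scope): 3.

3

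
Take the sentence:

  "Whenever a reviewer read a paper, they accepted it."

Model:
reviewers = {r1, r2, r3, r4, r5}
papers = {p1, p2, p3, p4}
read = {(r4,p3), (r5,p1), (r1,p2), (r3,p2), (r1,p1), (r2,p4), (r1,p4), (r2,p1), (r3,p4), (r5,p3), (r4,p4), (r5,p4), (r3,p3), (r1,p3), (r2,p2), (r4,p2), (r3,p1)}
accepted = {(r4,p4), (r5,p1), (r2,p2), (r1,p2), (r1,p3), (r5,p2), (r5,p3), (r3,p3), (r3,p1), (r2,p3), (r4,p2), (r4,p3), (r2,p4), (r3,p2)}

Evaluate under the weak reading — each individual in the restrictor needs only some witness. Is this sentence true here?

True

"it" takes "a paper" as antecedent — a donkey pronoun bound across the clause boundary.
Weak reading: every reviewer r with some read-paper has at least one read-paper p such that accepted(r,p).
Per reviewer: r1:✓  r2:✓  r3:✓  r4:✓  r5:✓
Every reviewer in the restrictor has a witness.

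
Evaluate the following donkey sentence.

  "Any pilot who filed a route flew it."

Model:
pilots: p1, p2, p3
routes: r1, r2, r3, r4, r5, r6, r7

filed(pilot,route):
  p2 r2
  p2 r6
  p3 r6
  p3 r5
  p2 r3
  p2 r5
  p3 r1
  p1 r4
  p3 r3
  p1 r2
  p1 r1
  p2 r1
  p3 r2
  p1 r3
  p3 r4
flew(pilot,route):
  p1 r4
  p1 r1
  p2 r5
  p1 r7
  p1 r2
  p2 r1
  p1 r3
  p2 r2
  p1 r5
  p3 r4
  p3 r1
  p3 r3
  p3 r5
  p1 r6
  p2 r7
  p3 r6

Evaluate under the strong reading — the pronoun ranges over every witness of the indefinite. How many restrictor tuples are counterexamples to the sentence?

"it" takes "a route" as antecedent — a donkey pronoun bound across the clause boundary.
Strong reading: for every (p,r) with filed(p,r), flew(p,r).
Restrictor pairs: (p1,r1) ✓  (p1,r2) ✓  (p1,r3) ✓  (p1,r4) ✓  (p2,r1) ✓  (p2,r2) ✓  (p2,r3) ✗  (p2,r5) ✓  (p2,r6) ✗  (p3,r1) ✓  (p3,r2) ✗  (p3,r3) ✓  (p3,r4) ✓  (p3,r5) ✓  (p3,r6) ✓
Counterexamples (restrictor pairs failing the scope): 3.

3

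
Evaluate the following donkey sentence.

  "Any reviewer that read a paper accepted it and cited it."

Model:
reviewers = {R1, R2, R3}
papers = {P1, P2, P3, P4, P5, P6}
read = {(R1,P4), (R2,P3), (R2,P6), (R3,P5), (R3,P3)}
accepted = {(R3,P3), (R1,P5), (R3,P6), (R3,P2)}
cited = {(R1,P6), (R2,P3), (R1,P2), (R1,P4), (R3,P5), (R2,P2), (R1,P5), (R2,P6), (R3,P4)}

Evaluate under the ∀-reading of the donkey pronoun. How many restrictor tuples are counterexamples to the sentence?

"it" takes "a paper" as antecedent — a donkey pronoun bound across the clause boundary.
Strong reading: for every (r,p) with read(r,p), accepted(r,p) ∧ cited(r,p).
Restrictor pairs: (R1,P4) ✗  (R2,P3) ✗  (R2,P6) ✗  (R3,P3) ✗  (R3,P5) ✗
Counterexamples (restrictor pairs failing the scope): 5.

5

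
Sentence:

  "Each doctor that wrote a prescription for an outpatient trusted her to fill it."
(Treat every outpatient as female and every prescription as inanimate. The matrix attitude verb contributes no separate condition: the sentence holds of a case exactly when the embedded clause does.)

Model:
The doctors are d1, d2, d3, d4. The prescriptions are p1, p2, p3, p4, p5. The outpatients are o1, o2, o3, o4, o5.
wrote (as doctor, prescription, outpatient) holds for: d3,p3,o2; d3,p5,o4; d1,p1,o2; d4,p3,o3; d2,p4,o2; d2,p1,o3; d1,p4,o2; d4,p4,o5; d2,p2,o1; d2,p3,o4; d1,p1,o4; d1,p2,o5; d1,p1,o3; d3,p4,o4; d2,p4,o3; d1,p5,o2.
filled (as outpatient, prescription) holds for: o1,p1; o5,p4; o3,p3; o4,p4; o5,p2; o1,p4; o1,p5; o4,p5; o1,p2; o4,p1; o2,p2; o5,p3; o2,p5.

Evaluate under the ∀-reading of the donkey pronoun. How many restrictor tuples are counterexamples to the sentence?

8

"her" takes "an outpatient" as antecedent and "it" takes "a prescription"; both are donkey pronouns co-varying with the restrictor.
Strong reading: for every (d,p,o) with wrote(d,p,o), filled(o,p).
Restrictor triples: (d1,p1,o2)→filled(o2,p1) ✗  (d1,p1,o3)→filled(o3,p1) ✗  (d1,p1,o4)→filled(o4,p1) ✓  (d1,p2,o5)→filled(o5,p2) ✓  (d1,p4,o2)→filled(o2,p4) ✗  (d1,p5,o2)→filled(o2,p5) ✓  (d2,p1,o3)→filled(o3,p1) ✗  (d2,p2,o1)→filled(o1,p2) ✓  (d2,p3,o4)→filled(o4,p3) ✗  (d2,p4,o2)→filled(o2,p4) ✗  (d2,p4,o3)→filled(o3,p4) ✗  (d3,p3,o2)→filled(o2,p3) ✗  (d3,p4,o4)→filled(o4,p4) ✓  (d3,p5,o4)→filled(o4,p5) ✓  (d4,p3,o3)→filled(o3,p3) ✓  (d4,p4,o5)→filled(o5,p4) ✓
Counterexamples (restrictor triples failing the scope): 8.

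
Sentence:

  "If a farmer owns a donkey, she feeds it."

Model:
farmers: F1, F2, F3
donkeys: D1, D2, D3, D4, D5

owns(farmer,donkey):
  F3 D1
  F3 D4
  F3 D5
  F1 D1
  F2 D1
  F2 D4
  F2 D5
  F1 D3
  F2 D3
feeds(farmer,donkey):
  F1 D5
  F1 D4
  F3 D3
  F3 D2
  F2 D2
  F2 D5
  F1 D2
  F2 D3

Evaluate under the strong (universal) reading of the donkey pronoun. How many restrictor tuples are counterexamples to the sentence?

"it" takes "a donkey" as antecedent — a donkey pronoun bound across the clause boundary.
Strong reading: for every (f,d) with owns(f,d), feeds(f,d).
Restrictor pairs: (F1,D1) ✗  (F1,D3) ✗  (F2,D1) ✗  (F2,D3) ✓  (F2,D4) ✗  (F2,D5) ✓  (F3,D1) ✗  (F3,D4) ✗  (F3,D5) ✗
Counterexamples (restrictor pairs failing the scope): 7.

7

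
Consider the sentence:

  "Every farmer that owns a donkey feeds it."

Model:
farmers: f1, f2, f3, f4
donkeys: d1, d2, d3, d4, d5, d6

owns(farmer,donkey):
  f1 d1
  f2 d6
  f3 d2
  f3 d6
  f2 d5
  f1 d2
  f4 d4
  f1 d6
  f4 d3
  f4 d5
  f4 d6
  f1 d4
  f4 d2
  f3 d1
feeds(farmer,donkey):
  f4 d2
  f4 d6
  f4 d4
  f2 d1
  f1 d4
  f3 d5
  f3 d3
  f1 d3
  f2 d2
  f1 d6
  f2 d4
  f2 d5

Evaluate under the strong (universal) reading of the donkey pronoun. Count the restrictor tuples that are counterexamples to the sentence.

"it" takes "a donkey" as antecedent — a donkey pronoun bound across the clause boundary.
Strong reading: for every (f,d) with owns(f,d), feeds(f,d).
Restrictor pairs: (f1,d1) ✗  (f1,d2) ✗  (f1,d4) ✓  (f1,d6) ✓  (f2,d5) ✓  (f2,d6) ✗  (f3,d1) ✗  (f3,d2) ✗  (f3,d6) ✗  (f4,d2) ✓  (f4,d3) ✗  (f4,d4) ✓  (f4,d5) ✗  (f4,d6) ✓
Counterexamples (restrictor pairs failing the scope): 8.

8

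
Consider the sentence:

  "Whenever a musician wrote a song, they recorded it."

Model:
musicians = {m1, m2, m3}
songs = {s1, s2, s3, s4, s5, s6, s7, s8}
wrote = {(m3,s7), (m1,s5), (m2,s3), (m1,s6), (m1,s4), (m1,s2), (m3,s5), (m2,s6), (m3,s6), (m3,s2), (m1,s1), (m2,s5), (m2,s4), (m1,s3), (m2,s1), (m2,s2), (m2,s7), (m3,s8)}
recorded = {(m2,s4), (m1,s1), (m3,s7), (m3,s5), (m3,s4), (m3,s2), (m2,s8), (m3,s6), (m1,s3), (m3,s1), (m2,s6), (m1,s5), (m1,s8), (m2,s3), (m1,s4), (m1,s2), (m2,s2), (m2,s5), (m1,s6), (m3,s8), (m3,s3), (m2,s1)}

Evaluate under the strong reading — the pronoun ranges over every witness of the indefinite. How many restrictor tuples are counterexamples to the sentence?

1

"it" takes "a song" as antecedent — a donkey pronoun bound across the clause boundary.
Strong reading: for every (m,s) with wrote(m,s), recorded(m,s).
Restrictor pairs: (m1,s1) ✓  (m1,s2) ✓  (m1,s3) ✓  (m1,s4) ✓  (m1,s5) ✓  (m1,s6) ✓  (m2,s1) ✓  (m2,s2) ✓  (m2,s3) ✓  (m2,s4) ✓  (m2,s5) ✓  (m2,s6) ✓  (m2,s7) ✗  (m3,s2) ✓  (m3,s5) ✓  (m3,s6) ✓  (m3,s7) ✓  (m3,s8) ✓
Counterexamples (restrictor pairs failing the scope): 1.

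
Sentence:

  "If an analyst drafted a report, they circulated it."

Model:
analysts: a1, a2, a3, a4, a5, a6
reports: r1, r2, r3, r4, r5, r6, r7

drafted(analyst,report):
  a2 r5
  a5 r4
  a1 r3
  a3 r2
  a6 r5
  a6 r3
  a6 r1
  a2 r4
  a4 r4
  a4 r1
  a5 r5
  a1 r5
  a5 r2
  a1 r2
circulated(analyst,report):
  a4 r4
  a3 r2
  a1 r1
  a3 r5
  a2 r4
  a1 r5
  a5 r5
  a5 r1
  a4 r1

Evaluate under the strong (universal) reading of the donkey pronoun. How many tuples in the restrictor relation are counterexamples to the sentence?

8

"it" takes "a report" as antecedent — a donkey pronoun bound across the clause boundary.
Strong reading: for every (a,r) with drafted(a,r), circulated(a,r).
Restrictor pairs: (a1,r2) ✗  (a1,r3) ✗  (a1,r5) ✓  (a2,r4) ✓  (a2,r5) ✗  (a3,r2) ✓  (a4,r1) ✓  (a4,r4) ✓  (a5,r2) ✗  (a5,r4) ✗  (a5,r5) ✓  (a6,r1) ✗  (a6,r3) ✗  (a6,r5) ✗
Counterexamples (restrictor pairs failing the scope): 8.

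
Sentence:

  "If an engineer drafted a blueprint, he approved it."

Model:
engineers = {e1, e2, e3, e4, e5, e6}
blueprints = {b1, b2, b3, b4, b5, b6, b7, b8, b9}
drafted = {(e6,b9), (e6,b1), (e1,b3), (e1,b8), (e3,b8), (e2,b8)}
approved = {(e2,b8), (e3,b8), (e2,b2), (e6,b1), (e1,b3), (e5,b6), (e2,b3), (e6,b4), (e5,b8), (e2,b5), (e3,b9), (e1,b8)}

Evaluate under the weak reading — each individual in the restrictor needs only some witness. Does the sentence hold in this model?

True

"it" takes "a blueprint" as antecedent — a donkey pronoun bound across the clause boundary.
Weak reading: every engineer e with some drafted-blueprint has at least one drafted-blueprint b such that approved(e,b).
Per engineer: e1:✓  e2:✓  e3:✓  e6:✓
Every engineer in the restrictor has a witness.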